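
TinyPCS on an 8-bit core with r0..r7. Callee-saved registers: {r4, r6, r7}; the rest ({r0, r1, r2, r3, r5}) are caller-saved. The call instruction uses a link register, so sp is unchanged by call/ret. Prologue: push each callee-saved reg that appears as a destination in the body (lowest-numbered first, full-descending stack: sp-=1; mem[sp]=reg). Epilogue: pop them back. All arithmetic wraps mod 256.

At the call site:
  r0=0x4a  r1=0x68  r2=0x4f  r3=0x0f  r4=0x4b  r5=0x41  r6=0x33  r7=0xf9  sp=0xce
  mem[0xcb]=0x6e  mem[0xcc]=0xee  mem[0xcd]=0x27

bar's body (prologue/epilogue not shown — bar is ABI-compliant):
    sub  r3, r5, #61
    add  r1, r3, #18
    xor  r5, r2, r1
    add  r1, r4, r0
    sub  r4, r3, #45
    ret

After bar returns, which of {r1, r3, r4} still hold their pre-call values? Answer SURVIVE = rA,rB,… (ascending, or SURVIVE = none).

SURVIVE = r4

prologue: push r4 → mem[0xcd]=0x4b, sp=0xcd
body[0] sub  r3, r5, #61 → r3=0x04
body[1] add  r1, r3, #18 → r1=0x16
body[2] xor  r5, r2, r1 → r5=0x59
body[3] add  r1, r4, r0 → r1=0x95
body[4] sub  r4, r3, #45 → r4=0xd7
epilogue: pop r4=0x4b, sp=0xce
r1: caller-saved, written=True
r3: caller-saved, written=True
r4: callee-saved, written=True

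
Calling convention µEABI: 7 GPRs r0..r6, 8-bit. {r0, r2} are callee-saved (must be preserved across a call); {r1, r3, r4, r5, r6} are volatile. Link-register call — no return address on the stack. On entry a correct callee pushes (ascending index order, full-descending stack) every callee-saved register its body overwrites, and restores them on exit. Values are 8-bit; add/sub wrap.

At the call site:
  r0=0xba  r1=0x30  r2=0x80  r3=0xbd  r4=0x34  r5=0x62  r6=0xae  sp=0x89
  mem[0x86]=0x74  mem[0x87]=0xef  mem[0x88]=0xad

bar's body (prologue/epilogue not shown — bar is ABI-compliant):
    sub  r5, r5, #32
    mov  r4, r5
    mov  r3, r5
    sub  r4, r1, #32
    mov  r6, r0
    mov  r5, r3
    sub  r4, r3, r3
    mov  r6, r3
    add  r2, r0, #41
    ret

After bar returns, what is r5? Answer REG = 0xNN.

prologue: push r2 -> mem[0x88]=0x80, sp=0x88
body[0] sub  r5, r5, #32 -> r5=0x42
body[1] mov  r4, r5 -> r4=0x42
body[2] mov  r3, r5 -> r3=0x42
body[3] sub  r4, r1, #32 -> r4=0x10
body[4] mov  r6, r0 -> r6=0xba
body[5] mov  r5, r3 -> r5=0x42
body[6] sub  r4, r3, r3 -> r4=0x00
body[7] mov  r6, r3 -> r6=0x42
body[8] add  r2, r0, #41 -> r2=0xe3
epilogue: pop r2=0x80, sp=0x89
r5 is caller-saved -> body value

REG = 0x42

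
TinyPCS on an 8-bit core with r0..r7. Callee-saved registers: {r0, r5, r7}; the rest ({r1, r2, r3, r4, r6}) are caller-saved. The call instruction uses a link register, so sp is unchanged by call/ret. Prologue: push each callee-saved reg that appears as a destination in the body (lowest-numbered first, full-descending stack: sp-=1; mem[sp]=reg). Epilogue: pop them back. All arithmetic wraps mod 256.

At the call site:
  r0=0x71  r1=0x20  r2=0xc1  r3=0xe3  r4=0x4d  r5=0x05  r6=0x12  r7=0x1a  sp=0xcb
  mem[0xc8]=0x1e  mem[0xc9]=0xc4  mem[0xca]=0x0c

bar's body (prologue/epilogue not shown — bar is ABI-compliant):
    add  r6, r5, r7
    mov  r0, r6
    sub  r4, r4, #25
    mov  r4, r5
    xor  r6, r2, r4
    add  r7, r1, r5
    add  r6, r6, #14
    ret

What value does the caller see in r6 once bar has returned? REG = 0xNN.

prologue: push r0 -> mem[0xca]=0x71, sp=0xca
prologue: push r7 -> mem[0xc9]=0x1a, sp=0xc9
body[0] add  r6, r5, r7 -> r6=0x1f
body[1] mov  r0, r6 -> r0=0x1f
body[2] sub  r4, r4, #25 -> r4=0x34
body[3] mov  r4, r5 -> r4=0x05
body[4] xor  r6, r2, r4 -> r6=0xc4
body[5] add  r7, r1, r5 -> r7=0x25
body[6] add  r6, r6, #14 -> r6=0xd2
epilogue: pop r7=0x1a, sp=0xca
epilogue: pop r0=0x71, sp=0xcb
r6 is caller-saved -> body value

REG = 0xd2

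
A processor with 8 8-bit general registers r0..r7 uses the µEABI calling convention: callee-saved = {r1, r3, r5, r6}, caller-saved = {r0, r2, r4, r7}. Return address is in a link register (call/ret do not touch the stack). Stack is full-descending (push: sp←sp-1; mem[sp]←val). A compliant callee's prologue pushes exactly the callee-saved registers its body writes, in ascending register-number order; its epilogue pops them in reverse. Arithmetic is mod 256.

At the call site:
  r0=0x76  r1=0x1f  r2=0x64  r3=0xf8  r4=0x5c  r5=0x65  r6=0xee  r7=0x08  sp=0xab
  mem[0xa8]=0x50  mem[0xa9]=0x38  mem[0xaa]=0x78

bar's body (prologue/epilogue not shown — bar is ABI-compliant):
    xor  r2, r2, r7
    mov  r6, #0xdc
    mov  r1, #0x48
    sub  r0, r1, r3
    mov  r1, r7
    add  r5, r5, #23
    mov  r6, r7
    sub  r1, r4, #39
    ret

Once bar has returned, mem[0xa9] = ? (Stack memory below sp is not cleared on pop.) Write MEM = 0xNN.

MEM = 0x65

prologue: push r1 -> mem[0xaa]=0x1f, sp=0xaa
prologue: push r5 -> mem[0xa9]=0x65, sp=0xa9
prologue: push r6 -> mem[0xa8]=0xee, sp=0xa8
body[0] xor  r2, r2, r7 -> r2=0x6c
body[1] mov  r6, #0xdc -> r6=0xdc
body[2] mov  r1, #0x48 -> r1=0x48
body[3] sub  r0, r1, r3 -> r0=0x50
body[4] mov  r1, r7 -> r1=0x08
body[5] add  r5, r5, #23 -> r5=0x7c
body[6] mov  r6, r7 -> r6=0x08
body[7] sub  r1, r4, #39 -> r1=0x35
epilogue: pop r6=0xee, sp=0xa9
epilogue: pop r5=0x65, sp=0xaa
epilogue: pop r1=0x1f, sp=0xab
prologue pushed ['r1', 'r5', 'r6'] at ['0xaa', '0xa9', '0xa8']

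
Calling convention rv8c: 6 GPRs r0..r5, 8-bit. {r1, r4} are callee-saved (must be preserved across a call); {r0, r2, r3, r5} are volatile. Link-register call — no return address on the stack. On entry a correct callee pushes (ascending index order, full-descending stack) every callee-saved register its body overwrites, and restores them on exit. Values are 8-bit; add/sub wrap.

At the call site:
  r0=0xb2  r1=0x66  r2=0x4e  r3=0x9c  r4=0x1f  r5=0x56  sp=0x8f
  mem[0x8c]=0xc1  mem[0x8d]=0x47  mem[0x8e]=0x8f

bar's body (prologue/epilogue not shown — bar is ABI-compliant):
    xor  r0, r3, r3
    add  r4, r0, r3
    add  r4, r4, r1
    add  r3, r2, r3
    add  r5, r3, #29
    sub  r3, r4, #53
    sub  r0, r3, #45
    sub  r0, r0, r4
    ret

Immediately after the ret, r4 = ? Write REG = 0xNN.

REG = 0x1f

prologue: push r4 → mem[0x8e]=0x1f, sp=0x8e
body[0] xor  r0, r3, r3 → r0=0x00
body[1] add  r4, r0, r3 → r4=0x9c
body[2] add  r4, r4, r1 → r4=0x02
body[3] add  r3, r2, r3 → r3=0xea
body[4] add  r5, r3, #29 → r5=0x07
body[5] sub  r3, r4, #53 → r3=0xcd
body[6] sub  r0, r3, #45 → r0=0xa0
body[7] sub  r0, r0, r4 → r0=0x9e
epilogue: pop r4=0x1f, sp=0x8f
r4 is callee-saved → restored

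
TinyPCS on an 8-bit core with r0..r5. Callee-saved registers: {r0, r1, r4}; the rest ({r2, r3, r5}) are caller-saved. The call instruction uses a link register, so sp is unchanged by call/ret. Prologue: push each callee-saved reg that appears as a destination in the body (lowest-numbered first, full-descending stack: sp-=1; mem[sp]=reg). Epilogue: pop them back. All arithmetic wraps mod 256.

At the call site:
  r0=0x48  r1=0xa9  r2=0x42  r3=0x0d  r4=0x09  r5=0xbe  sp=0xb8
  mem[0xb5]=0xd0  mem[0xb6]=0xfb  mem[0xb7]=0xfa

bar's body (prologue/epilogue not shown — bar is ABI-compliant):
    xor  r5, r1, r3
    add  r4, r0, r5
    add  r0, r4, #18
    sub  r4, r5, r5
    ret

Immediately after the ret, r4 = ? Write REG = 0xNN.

REG = 0x09

prologue: push r0 → mem[0xb7]=0x48, sp=0xb7
prologue: push r4 → mem[0xb6]=0x09, sp=0xb6
body[0] xor  r5, r1, r3 → r5=0xa4
body[1] add  r4, r0, r5 → r4=0xec
body[2] add  r0, r4, #18 → r0=0xfe
body[3] sub  r4, r5, r5 → r4=0x00
epilogue: pop r4=0x09, sp=0xb7
epilogue: pop r0=0x48, sp=0xb8
r4 is callee-saved → restored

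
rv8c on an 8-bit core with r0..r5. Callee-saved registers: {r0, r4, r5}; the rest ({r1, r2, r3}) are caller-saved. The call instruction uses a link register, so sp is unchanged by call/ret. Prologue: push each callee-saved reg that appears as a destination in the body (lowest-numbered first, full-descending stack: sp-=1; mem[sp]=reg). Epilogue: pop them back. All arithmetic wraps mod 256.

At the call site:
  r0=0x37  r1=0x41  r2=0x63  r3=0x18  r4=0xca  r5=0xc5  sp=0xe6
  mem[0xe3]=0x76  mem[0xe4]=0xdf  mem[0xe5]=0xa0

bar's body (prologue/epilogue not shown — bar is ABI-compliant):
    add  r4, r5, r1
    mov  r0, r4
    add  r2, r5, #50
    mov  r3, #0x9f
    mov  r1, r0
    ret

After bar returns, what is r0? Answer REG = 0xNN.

REG = 0x37

prologue: push r0 -> mem[0xe5]=0x37, sp=0xe5
prologue: push r4 -> mem[0xe4]=0xca, sp=0xe4
body[0] add  r4, r5, r1 -> r4=0x06
body[1] mov  r0, r4 -> r0=0x06
body[2] add  r2, r5, #50 -> r2=0xf7
body[3] mov  r3, #0x9f -> r3=0x9f
body[4] mov  r1, r0 -> r1=0x06
epilogue: pop r4=0xca, sp=0xe5
epilogue: pop r0=0x37, sp=0xe6
r0 is callee-saved -> restored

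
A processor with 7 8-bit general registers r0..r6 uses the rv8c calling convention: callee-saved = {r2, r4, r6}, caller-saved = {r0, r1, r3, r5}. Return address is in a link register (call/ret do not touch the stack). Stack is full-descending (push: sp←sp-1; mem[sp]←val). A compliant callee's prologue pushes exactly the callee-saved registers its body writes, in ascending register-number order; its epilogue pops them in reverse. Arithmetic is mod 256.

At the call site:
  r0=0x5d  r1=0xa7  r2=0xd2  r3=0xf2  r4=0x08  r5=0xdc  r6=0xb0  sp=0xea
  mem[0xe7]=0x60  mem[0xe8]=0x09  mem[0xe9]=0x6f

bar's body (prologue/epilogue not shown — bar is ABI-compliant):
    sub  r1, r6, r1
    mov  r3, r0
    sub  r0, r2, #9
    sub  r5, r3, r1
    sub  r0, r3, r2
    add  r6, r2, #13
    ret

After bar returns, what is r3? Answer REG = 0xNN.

prologue: push r6 -> mem[0xe9]=0xb0, sp=0xe9
body[0] sub  r1, r6, r1 -> r1=0x09
body[1] mov  r3, r0 -> r3=0x5d
body[2] sub  r0, r2, #9 -> r0=0xc9
body[3] sub  r5, r3, r1 -> r5=0x54
body[4] sub  r0, r3, r2 -> r0=0x8b
body[5] add  r6, r2, #13 -> r6=0xdf
epilogue: pop r6=0xb0, sp=0xea
r3 is caller-saved -> body value

REG = 0x5d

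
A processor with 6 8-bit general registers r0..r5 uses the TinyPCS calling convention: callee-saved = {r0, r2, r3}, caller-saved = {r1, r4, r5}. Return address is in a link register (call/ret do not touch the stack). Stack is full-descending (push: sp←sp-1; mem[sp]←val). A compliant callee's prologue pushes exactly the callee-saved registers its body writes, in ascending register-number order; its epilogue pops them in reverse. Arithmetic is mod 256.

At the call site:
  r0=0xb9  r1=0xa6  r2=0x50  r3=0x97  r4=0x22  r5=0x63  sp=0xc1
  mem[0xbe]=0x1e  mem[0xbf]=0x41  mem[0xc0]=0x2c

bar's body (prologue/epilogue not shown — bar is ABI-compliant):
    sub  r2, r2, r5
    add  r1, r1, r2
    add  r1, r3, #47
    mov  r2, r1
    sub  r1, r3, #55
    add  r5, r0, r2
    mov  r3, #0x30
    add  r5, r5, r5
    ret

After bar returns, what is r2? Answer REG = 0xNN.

prologue: push r2 → mem[0xc0]=0x50, sp=0xc0
prologue: push r3 → mem[0xbf]=0x97, sp=0xbf
body[0] sub  r2, r2, r5 → r2=0xed
body[1] add  r1, r1, r2 → r1=0x93
body[2] add  r1, r3, #47 → r1=0xc6
body[3] mov  r2, r1 → r2=0xc6
body[4] sub  r1, r3, #55 → r1=0x60
body[5] add  r5, r0, r2 → r5=0x7f
body[6] mov  r3, #0x30 → r3=0x30
body[7] add  r5, r5, r5 → r5=0xfe
epilogue: pop r3=0x97, sp=0xc0
epilogue: pop r2=0x50, sp=0xc1
r2 is callee-saved → restored

REG = 0x50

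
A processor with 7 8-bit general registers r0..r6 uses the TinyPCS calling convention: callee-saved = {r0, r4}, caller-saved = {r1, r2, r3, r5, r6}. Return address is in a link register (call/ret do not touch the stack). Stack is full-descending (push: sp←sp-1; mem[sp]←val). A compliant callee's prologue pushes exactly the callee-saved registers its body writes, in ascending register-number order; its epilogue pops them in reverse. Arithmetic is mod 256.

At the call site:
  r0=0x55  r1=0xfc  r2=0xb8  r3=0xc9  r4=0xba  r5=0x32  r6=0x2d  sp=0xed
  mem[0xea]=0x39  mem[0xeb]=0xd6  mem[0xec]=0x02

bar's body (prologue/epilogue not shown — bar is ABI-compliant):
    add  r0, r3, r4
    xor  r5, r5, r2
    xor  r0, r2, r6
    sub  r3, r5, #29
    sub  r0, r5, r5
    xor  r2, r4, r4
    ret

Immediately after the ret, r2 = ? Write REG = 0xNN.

REG = 0x00

prologue: push r0 -> mem[0xec]=0x55, sp=0xec
body[0] add  r0, r3, r4 -> r0=0x83
body[1] xor  r5, r5, r2 -> r5=0x8a
body[2] xor  r0, r2, r6 -> r0=0x95
body[3] sub  r3, r5, #29 -> r3=0x6d
body[4] sub  r0, r5, r5 -> r0=0x00
body[5] xor  r2, r4, r4 -> r2=0x00
epilogue: pop r0=0x55, sp=0xed
r2 is caller-saved -> body value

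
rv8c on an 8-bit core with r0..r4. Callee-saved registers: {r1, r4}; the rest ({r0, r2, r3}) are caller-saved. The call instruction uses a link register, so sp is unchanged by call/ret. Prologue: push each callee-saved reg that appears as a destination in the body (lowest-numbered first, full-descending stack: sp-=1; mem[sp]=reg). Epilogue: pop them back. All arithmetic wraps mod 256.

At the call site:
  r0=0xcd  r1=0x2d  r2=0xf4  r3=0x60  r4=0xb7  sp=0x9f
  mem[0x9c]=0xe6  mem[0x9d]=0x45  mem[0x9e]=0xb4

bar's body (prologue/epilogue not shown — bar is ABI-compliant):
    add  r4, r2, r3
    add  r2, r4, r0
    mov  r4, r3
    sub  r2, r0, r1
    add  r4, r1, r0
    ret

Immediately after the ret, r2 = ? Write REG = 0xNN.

REG = 0xa0

prologue: push r4 -> mem[0x9e]=0xb7, sp=0x9e
body[0] add  r4, r2, r3 -> r4=0x54
body[1] add  r2, r4, r0 -> r2=0x21
body[2] mov  r4, r3 -> r4=0x60
body[3] sub  r2, r0, r1 -> r2=0xa0
body[4] add  r4, r1, r0 -> r4=0xfa
epilogue: pop r4=0xb7, sp=0x9f
r2 is caller-saved -> body value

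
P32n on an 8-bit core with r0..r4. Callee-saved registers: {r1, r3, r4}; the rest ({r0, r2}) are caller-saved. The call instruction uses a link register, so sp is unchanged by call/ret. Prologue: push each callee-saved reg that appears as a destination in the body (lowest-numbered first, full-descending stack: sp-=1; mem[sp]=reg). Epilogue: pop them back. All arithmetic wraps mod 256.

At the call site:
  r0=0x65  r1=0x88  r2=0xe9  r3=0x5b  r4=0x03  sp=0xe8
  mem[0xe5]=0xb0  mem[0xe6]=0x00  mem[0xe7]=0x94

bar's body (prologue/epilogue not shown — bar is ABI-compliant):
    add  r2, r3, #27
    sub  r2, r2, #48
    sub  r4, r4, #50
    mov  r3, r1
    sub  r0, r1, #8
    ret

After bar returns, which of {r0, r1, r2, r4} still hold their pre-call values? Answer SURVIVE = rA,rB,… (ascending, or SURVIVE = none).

prologue: push r3 -> mem[0xe7]=0x5b, sp=0xe7
prologue: push r4 -> mem[0xe6]=0x03, sp=0xe6
body[0] add  r2, r3, #27 -> r2=0x76
body[1] sub  r2, r2, #48 -> r2=0x46
body[2] sub  r4, r4, #50 -> r4=0xd1
body[3] mov  r3, r1 -> r3=0x88
body[4] sub  r0, r1, #8 -> r0=0x80
epilogue: pop r4=0x03, sp=0xe7
epilogue: pop r3=0x5b, sp=0xe8
r0: caller-saved, written=True
r1: callee-saved, written=False
r2: caller-saved, written=True
r4: callee-saved, written=True

SURVIVE = r1,r4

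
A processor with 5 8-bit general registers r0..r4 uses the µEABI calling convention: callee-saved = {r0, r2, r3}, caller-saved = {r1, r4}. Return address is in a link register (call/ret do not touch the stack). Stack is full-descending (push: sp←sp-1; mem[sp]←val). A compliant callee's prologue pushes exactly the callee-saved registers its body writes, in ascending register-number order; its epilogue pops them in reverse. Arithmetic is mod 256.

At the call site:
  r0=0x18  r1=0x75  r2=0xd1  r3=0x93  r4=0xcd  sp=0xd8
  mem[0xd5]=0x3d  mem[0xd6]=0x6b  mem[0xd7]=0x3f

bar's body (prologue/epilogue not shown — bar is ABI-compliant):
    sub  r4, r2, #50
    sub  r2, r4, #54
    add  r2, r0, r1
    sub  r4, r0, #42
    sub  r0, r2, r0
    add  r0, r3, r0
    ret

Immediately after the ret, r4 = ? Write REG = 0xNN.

prologue: push r0 → mem[0xd7]=0x18, sp=0xd7
prologue: push r2 → mem[0xd6]=0xd1, sp=0xd6
body[0] sub  r4, r2, #50 → r4=0x9f
body[1] sub  r2, r4, #54 → r2=0x69
body[2] add  r2, r0, r1 → r2=0x8d
body[3] sub  r4, r0, #42 → r4=0xee
body[4] sub  r0, r2, r0 → r0=0x75
body[5] add  r0, r3, r0 → r0=0x08
epilogue: pop r2=0xd1, sp=0xd7
epilogue: pop r0=0x18, sp=0xd8
r4 is caller-saved → body value

REG = 0xee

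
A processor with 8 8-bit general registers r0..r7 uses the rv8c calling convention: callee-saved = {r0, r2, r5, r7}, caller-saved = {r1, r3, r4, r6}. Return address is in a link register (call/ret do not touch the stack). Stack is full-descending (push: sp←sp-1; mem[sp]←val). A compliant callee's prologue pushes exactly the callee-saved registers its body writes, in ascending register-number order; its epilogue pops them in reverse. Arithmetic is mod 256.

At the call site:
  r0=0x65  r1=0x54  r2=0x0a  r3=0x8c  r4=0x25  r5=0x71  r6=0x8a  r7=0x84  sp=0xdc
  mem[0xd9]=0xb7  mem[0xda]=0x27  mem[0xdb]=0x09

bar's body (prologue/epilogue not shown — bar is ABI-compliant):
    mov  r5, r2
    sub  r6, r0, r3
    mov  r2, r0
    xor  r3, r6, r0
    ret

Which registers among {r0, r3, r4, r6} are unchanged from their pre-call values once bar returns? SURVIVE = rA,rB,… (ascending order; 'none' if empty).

prologue: push r2 -> mem[0xdb]=0x0a, sp=0xdb
prologue: push r5 -> mem[0xda]=0x71, sp=0xda
body[0] mov  r5, r2 -> r5=0x0a
body[1] sub  r6, r0, r3 -> r6=0xd9
body[2] mov  r2, r0 -> r2=0x65
body[3] xor  r3, r6, r0 -> r3=0xbc
epilogue: pop r5=0x71, sp=0xdb
epilogue: pop r2=0x0a, sp=0xdc
r0: callee-saved, written=False
r3: caller-saved, written=True
r4: caller-saved, written=False
r6: caller-saved, written=True

SURVIVE = r0,r4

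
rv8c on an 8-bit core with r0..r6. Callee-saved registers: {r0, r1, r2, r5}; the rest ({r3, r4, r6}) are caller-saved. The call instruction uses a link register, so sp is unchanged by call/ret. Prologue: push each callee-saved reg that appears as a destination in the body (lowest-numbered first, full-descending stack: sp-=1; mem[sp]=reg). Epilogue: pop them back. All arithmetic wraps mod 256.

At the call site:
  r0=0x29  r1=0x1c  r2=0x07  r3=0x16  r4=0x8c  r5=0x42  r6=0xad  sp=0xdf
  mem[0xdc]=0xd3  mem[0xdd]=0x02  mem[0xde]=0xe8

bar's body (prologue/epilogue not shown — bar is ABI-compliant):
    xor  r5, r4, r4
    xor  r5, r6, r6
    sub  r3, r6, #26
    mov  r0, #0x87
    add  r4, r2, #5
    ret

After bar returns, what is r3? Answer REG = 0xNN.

REG = 0x93

prologue: push r0 → mem[0xde]=0x29, sp=0xde
prologue: push r5 → mem[0xdd]=0x42, sp=0xdd
body[0] xor  r5, r4, r4 → r5=0x00
body[1] xor  r5, r6, r6 → r5=0x00
body[2] sub  r3, r6, #26 → r3=0x93
body[3] mov  r0, #0x87 → r0=0x87
body[4] add  r4, r2, #5 → r4=0x0c
epilogue: pop r5=0x42, sp=0xde
epilogue: pop r0=0x29, sp=0xdf
r3 is caller-saved → body value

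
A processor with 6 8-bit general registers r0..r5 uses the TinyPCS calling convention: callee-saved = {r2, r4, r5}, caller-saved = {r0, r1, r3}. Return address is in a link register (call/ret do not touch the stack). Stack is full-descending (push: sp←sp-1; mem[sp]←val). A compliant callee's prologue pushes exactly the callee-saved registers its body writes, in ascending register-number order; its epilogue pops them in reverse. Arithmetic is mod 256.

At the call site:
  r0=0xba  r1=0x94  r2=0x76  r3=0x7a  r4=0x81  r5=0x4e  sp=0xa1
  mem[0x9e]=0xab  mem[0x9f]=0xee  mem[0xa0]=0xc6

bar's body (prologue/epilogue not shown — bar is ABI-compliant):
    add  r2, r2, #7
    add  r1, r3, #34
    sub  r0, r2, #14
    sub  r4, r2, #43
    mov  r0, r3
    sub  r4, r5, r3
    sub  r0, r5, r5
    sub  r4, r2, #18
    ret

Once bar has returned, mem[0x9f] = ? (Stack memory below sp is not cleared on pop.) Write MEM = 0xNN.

MEM = 0x81

prologue: push r2 → mem[0xa0]=0x76, sp=0xa0
prologue: push r4 → mem[0x9f]=0x81, sp=0x9f
body[0] add  r2, r2, #7 → r2=0x7d
body[1] add  r1, r3, #34 → r1=0x9c
body[2] sub  r0, r2, #14 → r0=0x6f
body[3] sub  r4, r2, #43 → r4=0x52
body[4] mov  r0, r3 → r0=0x7a
body[5] sub  r4, r5, r3 → r4=0xd4
body[6] sub  r0, r5, r5 → r0=0x00
body[7] sub  r4, r2, #18 → r4=0x6b
epilogue: pop r4=0x81, sp=0xa0
epilogue: pop r2=0x76, sp=0xa1
prologue pushed ['r2', 'r4'] at ['0xa0', '0x9f']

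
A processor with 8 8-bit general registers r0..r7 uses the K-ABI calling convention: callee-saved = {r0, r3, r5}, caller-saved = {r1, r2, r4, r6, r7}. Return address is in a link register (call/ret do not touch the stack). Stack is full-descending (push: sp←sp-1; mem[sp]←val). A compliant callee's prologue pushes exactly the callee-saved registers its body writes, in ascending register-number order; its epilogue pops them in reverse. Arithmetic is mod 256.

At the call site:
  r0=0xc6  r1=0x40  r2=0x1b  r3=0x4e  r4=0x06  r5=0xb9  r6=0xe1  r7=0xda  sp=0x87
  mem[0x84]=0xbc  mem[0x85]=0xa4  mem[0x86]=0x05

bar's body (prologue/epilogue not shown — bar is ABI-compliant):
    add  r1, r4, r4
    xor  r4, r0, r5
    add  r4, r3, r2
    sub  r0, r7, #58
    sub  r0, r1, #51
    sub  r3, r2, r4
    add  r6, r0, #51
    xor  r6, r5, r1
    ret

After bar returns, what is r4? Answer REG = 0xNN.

prologue: push r0 → mem[0x86]=0xc6, sp=0x86
prologue: push r3 → mem[0x85]=0x4e, sp=0x85
body[0] add  r1, r4, r4 → r1=0x0c
body[1] xor  r4, r0, r5 → r4=0x7f
body[2] add  r4, r3, r2 → r4=0x69
body[3] sub  r0, r7, #58 → r0=0xa0
body[4] sub  r0, r1, #51 → r0=0xd9
body[5] sub  r3, r2, r4 → r3=0xb2
body[6] add  r6, r0, #51 → r6=0x0c
body[7] xor  r6, r5, r1 → r6=0xb5
epilogue: pop r3=0x4e, sp=0x86
epilogue: pop r0=0xc6, sp=0x87
r4 is caller-saved → body value

REG = 0x69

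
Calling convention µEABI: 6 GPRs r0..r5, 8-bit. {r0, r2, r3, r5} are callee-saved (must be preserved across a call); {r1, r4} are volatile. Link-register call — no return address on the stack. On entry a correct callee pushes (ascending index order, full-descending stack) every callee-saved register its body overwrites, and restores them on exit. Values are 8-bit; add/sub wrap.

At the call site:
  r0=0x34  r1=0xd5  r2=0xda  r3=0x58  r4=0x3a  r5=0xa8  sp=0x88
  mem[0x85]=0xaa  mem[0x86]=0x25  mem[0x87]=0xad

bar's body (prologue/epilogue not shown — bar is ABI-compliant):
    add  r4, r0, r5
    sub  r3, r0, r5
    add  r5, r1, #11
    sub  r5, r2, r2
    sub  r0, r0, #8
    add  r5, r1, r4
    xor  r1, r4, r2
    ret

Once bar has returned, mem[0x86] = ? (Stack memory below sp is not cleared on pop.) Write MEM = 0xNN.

MEM = 0x58

prologue: push r0 → mem[0x87]=0x34, sp=0x87
prologue: push r3 → mem[0x86]=0x58, sp=0x86
prologue: push r5 → mem[0x85]=0xa8, sp=0x85
body[0] add  r4, r0, r5 → r4=0xdc
body[1] sub  r3, r0, r5 → r3=0x8c
body[2] add  r5, r1, #11 → r5=0xe0
body[3] sub  r5, r2, r2 → r5=0x00
body[4] sub  r0, r0, #8 → r0=0x2c
body[5] add  r5, r1, r4 → r5=0xb1
body[6] xor  r1, r4, r2 → r1=0x06
epilogue: pop r5=0xa8, sp=0x86
epilogue: pop r3=0x58, sp=0x87
epilogue: pop r0=0x34, sp=0x88
prologue pushed ['r0', 'r3', 'r5'] at ['0x87', '0x86', '0x85']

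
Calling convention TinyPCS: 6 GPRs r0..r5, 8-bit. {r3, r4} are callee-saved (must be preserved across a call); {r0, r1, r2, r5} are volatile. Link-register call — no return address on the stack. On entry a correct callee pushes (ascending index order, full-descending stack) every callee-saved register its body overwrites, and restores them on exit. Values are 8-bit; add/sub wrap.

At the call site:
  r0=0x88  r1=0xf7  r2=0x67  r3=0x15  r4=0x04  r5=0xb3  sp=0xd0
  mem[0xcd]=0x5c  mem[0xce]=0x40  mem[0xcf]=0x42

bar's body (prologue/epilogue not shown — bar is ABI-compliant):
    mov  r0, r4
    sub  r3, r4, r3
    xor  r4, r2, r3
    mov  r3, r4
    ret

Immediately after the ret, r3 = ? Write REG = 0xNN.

prologue: push r3 -> mem[0xcf]=0x15, sp=0xcf
prologue: push r4 -> mem[0xce]=0x04, sp=0xce
body[0] mov  r0, r4 -> r0=0x04
body[1] sub  r3, r4, r3 -> r3=0xef
body[2] xor  r4, r2, r3 -> r4=0x88
body[3] mov  r3, r4 -> r3=0x88
epilogue: pop r4=0x04, sp=0xcf
epilogue: pop r3=0x15, sp=0xd0
r3 is callee-saved -> restored

REG = 0x15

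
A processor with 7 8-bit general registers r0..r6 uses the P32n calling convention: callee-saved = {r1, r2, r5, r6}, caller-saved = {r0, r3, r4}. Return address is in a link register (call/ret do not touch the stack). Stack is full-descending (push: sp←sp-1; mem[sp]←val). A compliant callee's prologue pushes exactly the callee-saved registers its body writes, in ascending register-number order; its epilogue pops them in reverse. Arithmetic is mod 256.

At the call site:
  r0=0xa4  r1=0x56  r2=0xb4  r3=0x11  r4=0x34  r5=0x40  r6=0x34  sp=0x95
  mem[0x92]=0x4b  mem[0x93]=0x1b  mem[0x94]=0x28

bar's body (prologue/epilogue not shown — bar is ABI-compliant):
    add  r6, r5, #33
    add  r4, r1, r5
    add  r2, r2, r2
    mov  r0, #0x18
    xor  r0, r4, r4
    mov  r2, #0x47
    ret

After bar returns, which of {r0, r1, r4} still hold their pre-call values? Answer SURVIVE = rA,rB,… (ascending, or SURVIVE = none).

prologue: push r2 → mem[0x94]=0xb4, sp=0x94
prologue: push r6 → mem[0x93]=0x34, sp=0x93
body[0] add  r6, r5, #33 → r6=0x61
body[1] add  r4, r1, r5 → r4=0x96
body[2] add  r2, r2, r2 → r2=0x68
body[3] mov  r0, #0x18 → r0=0x18
body[4] xor  r0, r4, r4 → r0=0x00
body[5] mov  r2, #0x47 → r2=0x47
epilogue: pop r6=0x34, sp=0x94
epilogue: pop r2=0xb4, sp=0x95
r0: caller-saved, written=True
r1: callee-saved, written=False
r4: caller-saved, written=True

SURVIVE = r1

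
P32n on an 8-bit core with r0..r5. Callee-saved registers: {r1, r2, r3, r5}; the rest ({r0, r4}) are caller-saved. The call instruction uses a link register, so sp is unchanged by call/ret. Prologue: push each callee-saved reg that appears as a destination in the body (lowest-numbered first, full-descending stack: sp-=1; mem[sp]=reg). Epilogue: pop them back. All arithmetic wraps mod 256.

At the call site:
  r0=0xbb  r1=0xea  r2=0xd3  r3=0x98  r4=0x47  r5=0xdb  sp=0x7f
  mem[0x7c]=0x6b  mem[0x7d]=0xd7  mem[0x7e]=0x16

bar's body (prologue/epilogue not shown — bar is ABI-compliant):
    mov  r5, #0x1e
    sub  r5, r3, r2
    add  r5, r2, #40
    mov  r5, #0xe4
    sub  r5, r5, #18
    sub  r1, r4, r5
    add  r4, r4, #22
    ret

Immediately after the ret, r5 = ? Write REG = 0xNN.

REG = 0xdb

prologue: push r1 -> mem[0x7e]=0xea, sp=0x7e
prologue: push r5 -> mem[0x7d]=0xdb, sp=0x7d
body[0] mov  r5, #0x1e -> r5=0x1e
body[1] sub  r5, r3, r2 -> r5=0xc5
body[2] add  r5, r2, #40 -> r5=0xfb
body[3] mov  r5, #0xe4 -> r5=0xe4
body[4] sub  r5, r5, #18 -> r5=0xd2
body[5] sub  r1, r4, r5 -> r1=0x75
body[6] add  r4, r4, #22 -> r4=0x5d
epilogue: pop r5=0xdb, sp=0x7e
epilogue: pop r1=0xea, sp=0x7f
r5 is callee-saved -> restored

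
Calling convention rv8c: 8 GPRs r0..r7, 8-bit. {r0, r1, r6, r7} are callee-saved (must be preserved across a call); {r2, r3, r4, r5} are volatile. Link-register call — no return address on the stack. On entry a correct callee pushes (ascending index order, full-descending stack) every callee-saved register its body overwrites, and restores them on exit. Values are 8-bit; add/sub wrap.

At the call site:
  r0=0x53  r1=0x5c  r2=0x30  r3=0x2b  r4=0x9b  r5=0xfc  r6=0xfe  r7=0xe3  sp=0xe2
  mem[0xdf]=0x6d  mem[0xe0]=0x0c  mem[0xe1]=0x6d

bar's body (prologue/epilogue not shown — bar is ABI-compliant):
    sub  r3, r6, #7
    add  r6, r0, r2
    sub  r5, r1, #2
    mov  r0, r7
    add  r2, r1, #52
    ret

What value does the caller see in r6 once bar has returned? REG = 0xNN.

prologue: push r0 → mem[0xe1]=0x53, sp=0xe1
prologue: push r6 → mem[0xe0]=0xfe, sp=0xe0
body[0] sub  r3, r6, #7 → r3=0xf7
body[1] add  r6, r0, r2 → r6=0x83
body[2] sub  r5, r1, #2 → r5=0x5a
body[3] mov  r0, r7 → r0=0xe3
body[4] add  r2, r1, #52 → r2=0x90
epilogue: pop r6=0xfe, sp=0xe1
epilogue: pop r0=0x53, sp=0xe2
r6 is callee-saved → restored

REG = 0xfe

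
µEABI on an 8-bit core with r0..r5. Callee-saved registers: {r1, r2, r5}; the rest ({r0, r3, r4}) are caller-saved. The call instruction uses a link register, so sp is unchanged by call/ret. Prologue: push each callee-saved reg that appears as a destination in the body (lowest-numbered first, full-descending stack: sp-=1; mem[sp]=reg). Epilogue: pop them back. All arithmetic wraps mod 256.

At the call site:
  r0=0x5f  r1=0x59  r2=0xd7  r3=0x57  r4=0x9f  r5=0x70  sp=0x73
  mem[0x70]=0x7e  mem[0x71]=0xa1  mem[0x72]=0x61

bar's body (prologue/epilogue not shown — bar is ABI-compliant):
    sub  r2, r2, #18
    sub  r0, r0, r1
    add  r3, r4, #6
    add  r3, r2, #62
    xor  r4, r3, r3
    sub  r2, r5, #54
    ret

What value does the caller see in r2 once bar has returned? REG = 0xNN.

prologue: push r2 → mem[0x72]=0xd7, sp=0x72
body[0] sub  r2, r2, #18 → r2=0xc5
body[1] sub  r0, r0, r1 → r0=0x06
body[2] add  r3, r4, #6 → r3=0xa5
body[3] add  r3, r2, #62 → r3=0x03
body[4] xor  r4, r3, r3 → r4=0x00
body[5] sub  r2, r5, #54 → r2=0x3a
epilogue: pop r2=0xd7, sp=0x73
r2 is callee-saved → restored

REG = 0xd7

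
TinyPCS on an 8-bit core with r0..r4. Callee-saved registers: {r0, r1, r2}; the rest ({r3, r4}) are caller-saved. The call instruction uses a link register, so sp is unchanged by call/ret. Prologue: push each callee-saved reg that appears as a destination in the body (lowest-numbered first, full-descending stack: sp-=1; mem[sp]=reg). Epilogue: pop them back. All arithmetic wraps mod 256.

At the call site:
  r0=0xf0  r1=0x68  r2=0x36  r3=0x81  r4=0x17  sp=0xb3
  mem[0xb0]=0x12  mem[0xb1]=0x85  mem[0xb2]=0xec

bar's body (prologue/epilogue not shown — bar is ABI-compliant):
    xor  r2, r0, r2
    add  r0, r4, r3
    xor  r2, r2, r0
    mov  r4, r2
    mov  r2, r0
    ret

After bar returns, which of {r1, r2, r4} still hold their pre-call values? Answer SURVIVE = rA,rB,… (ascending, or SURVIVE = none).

prologue: push r0 → mem[0xb2]=0xf0, sp=0xb2
prologue: push r2 → mem[0xb1]=0x36, sp=0xb1
body[0] xor  r2, r0, r2 → r2=0xc6
body[1] add  r0, r4, r3 → r0=0x98
body[2] xor  r2, r2, r0 → r2=0x5e
body[3] mov  r4, r2 → r4=0x5e
body[4] mov  r2, r0 → r2=0x98
epilogue: pop r2=0x36, sp=0xb2
epilogue: pop r0=0xf0, sp=0xb3
r1: callee-saved, written=False
r2: callee-saved, written=True
r4: caller-saved, written=True

SURVIVE = r1,r2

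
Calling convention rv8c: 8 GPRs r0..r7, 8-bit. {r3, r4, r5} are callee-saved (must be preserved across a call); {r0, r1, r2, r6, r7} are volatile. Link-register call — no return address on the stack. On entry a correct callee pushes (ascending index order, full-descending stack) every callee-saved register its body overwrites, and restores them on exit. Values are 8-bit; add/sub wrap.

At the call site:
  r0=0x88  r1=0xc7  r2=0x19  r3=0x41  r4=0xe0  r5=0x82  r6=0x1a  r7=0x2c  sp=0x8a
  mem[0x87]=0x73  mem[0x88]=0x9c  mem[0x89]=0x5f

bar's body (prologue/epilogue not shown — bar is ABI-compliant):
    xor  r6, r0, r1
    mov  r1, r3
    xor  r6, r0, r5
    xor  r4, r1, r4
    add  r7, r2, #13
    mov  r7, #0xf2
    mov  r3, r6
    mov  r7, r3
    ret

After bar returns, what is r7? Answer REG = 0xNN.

REG = 0x0a

prologue: push r3 → mem[0x89]=0x41, sp=0x89
prologue: push r4 → mem[0x88]=0xe0, sp=0x88
body[0] xor  r6, r0, r1 → r6=0x4f
body[1] mov  r1, r3 → r1=0x41
body[2] xor  r6, r0, r5 → r6=0x0a
body[3] xor  r4, r1, r4 → r4=0xa1
body[4] add  r7, r2, #13 → r7=0x26
body[5] mov  r7, #0xf2 → r7=0xf2
body[6] mov  r3, r6 → r3=0x0a
body[7] mov  r7, r3 → r7=0x0a
epilogue: pop r4=0xe0, sp=0x89
epilogue: pop r3=0x41, sp=0x8a
r7 is caller-saved → body value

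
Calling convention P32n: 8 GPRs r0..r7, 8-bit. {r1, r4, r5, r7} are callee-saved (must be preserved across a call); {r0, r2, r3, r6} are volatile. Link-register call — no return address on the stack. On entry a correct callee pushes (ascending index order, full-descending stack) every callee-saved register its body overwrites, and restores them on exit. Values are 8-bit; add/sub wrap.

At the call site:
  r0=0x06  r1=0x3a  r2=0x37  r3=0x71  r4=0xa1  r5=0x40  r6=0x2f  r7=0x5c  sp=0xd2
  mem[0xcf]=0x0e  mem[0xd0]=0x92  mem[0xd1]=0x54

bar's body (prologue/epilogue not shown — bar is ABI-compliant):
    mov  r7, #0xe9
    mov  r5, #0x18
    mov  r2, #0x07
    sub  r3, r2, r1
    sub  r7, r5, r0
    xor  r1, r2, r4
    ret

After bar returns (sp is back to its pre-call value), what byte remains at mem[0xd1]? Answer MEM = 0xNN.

MEM = 0x3a

prologue: push r1 → mem[0xd1]=0x3a, sp=0xd1
prologue: push r5 → mem[0xd0]=0x40, sp=0xd0
prologue: push r7 → mem[0xcf]=0x5c, sp=0xcf
body[0] mov  r7, #0xe9 → r7=0xe9
body[1] mov  r5, #0x18 → r5=0x18
body[2] mov  r2, #0x07 → r2=0x07
body[3] sub  r3, r2, r1 → r3=0xcd
body[4] sub  r7, r5, r0 → r7=0x12
body[5] xor  r1, r2, r4 → r1=0xa6
epilogue: pop r7=0x5c, sp=0xd0
epilogue: pop r5=0x40, sp=0xd1
epilogue: pop r1=0x3a, sp=0xd2
prologue pushed ['r1', 'r5', 'r7'] at ['0xd1', '0xd0', '0xcf']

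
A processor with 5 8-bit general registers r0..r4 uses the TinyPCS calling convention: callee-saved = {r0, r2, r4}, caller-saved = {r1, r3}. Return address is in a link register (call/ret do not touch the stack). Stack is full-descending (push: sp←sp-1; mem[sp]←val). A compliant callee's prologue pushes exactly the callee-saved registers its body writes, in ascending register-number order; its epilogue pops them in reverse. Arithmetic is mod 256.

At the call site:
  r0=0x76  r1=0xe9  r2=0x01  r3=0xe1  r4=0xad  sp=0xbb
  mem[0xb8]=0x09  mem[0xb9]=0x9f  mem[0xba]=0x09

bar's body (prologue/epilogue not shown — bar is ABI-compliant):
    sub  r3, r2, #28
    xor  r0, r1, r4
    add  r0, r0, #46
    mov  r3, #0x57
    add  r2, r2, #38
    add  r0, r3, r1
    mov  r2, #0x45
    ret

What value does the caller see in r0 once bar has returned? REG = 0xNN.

prologue: push r0 -> mem[0xba]=0x76, sp=0xba
prologue: push r2 -> mem[0xb9]=0x01, sp=0xb9
body[0] sub  r3, r2, #28 -> r3=0xe5
body[1] xor  r0, r1, r4 -> r0=0x44
body[2] add  r0, r0, #46 -> r0=0x72
body[3] mov  r3, #0x57 -> r3=0x57
body[4] add  r2, r2, #38 -> r2=0x27
body[5] add  r0, r3, r1 -> r0=0x40
body[6] mov  r2, #0x45 -> r2=0x45
epilogue: pop r2=0x01, sp=0xba
epilogue: pop r0=0x76, sp=0xbb
r0 is callee-saved -> restored

REG = 0x76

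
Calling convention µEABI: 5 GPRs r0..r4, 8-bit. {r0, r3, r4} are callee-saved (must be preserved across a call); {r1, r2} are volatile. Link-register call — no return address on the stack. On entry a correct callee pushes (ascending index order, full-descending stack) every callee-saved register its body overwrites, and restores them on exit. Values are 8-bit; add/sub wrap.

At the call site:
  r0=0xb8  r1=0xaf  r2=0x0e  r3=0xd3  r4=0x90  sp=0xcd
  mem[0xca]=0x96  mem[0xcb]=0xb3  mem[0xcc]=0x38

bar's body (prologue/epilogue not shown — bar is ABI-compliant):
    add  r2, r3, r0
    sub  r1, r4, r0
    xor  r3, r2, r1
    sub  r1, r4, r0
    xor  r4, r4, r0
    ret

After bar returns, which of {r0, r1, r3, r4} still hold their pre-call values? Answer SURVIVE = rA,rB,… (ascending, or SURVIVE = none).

SURVIVE = r0,r3,r4

prologue: push r3 → mem[0xcc]=0xd3, sp=0xcc
prologue: push r4 → mem[0xcb]=0x90, sp=0xcb
body[0] add  r2, r3, r0 → r2=0x8b
body[1] sub  r1, r4, r0 → r1=0xd8
body[2] xor  r3, r2, r1 → r3=0x53
body[3] sub  r1, r4, r0 → r1=0xd8
body[4] xor  r4, r4, r0 → r4=0x28
epilogue: pop r4=0x90, sp=0xcc
epilogue: pop r3=0xd3, sp=0xcd
r0: callee-saved, written=False
r1: caller-saved, written=True
r3: callee-saved, written=True
r4: callee-saved, written=True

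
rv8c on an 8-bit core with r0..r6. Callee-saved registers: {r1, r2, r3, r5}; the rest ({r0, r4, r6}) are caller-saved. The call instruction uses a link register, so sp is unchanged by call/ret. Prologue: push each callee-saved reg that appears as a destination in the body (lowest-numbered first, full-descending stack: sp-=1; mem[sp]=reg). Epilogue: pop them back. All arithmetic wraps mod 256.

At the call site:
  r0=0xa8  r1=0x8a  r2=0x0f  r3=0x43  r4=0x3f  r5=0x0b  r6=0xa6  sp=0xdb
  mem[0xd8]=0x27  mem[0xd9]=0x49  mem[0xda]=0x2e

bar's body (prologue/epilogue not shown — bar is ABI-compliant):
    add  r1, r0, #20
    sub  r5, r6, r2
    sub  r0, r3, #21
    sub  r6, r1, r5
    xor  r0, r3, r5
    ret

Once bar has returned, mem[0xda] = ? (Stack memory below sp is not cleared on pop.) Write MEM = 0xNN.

prologue: push r1 → mem[0xda]=0x8a, sp=0xda
prologue: push r5 → mem[0xd9]=0x0b, sp=0xd9
body[0] add  r1, r0, #20 → r1=0xbc
body[1] sub  r5, r6, r2 → r5=0x97
body[2] sub  r0, r3, #21 → r0=0x2e
body[3] sub  r6, r1, r5 → r6=0x25
body[4] xor  r0, r3, r5 → r0=0xd4
epilogue: pop r5=0x0b, sp=0xda
epilogue: pop r1=0x8a, sp=0xdb
prologue pushed ['r1', 'r5'] at ['0xda', '0xd9']

MEM = 0x8a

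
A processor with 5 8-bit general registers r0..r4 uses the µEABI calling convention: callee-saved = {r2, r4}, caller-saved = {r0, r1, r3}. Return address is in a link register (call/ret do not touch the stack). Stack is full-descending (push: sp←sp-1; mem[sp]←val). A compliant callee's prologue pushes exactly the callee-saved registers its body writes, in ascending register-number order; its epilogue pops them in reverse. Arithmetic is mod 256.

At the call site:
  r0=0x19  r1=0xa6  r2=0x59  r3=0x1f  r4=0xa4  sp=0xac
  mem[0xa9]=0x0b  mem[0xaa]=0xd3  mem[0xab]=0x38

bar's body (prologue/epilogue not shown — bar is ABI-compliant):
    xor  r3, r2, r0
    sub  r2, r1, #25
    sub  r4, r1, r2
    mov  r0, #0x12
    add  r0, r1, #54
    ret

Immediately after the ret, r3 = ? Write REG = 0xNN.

prologue: push r2 -> mem[0xab]=0x59, sp=0xab
prologue: push r4 -> mem[0xaa]=0xa4, sp=0xaa
body[0] xor  r3, r2, r0 -> r3=0x40
body[1] sub  r2, r1, #25 -> r2=0x8d
body[2] sub  r4, r1, r2 -> r4=0x19
body[3] mov  r0, #0x12 -> r0=0x12
body[4] add  r0, r1, #54 -> r0=0xdc
epilogue: pop r4=0xa4, sp=0xab
epilogue: pop r2=0x59, sp=0xac
r3 is caller-saved -> body value

REG = 0x40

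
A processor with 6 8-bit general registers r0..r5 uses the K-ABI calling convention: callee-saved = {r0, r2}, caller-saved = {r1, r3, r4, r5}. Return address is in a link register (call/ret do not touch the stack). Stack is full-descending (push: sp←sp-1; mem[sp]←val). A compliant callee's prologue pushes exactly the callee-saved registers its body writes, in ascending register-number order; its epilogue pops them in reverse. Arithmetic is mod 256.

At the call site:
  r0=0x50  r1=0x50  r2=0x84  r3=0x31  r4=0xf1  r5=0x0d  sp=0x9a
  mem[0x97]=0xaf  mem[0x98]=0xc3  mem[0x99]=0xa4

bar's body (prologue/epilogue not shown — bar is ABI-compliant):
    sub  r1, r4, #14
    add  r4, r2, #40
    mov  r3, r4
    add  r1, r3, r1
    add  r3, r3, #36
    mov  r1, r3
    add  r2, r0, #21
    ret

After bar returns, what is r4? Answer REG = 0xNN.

prologue: push r2 → mem[0x99]=0x84, sp=0x99
body[0] sub  r1, r4, #14 → r1=0xe3
body[1] add  r4, r2, #40 → r4=0xac
body[2] mov  r3, r4 → r3=0xac
body[3] add  r1, r3, r1 → r1=0x8f
body[4] add  r3, r3, #36 → r3=0xd0
body[5] mov  r1, r3 → r1=0xd0
body[6] add  r2, r0, #21 → r2=0x65
epilogue: pop r2=0x84, sp=0x9a
r4 is caller-saved → body value

REG = 0xac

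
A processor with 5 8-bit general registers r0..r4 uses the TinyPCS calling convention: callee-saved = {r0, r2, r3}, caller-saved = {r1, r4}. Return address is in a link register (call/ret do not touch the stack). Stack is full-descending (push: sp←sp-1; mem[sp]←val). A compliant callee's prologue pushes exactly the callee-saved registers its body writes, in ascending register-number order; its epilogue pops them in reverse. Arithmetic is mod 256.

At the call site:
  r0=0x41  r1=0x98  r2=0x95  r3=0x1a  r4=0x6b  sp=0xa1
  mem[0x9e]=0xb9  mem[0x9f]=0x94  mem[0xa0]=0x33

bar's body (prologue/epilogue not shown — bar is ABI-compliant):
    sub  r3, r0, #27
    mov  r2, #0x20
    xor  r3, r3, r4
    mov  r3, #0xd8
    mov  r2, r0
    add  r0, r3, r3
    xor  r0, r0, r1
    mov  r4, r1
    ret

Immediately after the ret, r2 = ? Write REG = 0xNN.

prologue: push r0 → mem[0xa0]=0x41, sp=0xa0
prologue: push r2 → mem[0x9f]=0x95, sp=0x9f
prologue: push r3 → mem[0x9e]=0x1a, sp=0x9e
body[0] sub  r3, r0, #27 → r3=0x26
body[1] mov  r2, #0x20 → r2=0x20
body[2] xor  r3, r3, r4 → r3=0x4d
body[3] mov  r3, #0xd8 → r3=0xd8
body[4] mov  r2, r0 → r2=0x41
body[5] add  r0, r3, r3 → r0=0xb0
body[6] xor  r0, r0, r1 → r0=0x28
body[7] mov  r4, r1 → r4=0x98
epilogue: pop r3=0x1a, sp=0x9f
epilogue: pop r2=0x95, sp=0xa0
epilogue: pop r0=0x41, sp=0xa1
r2 is callee-saved → restored

REG = 0x95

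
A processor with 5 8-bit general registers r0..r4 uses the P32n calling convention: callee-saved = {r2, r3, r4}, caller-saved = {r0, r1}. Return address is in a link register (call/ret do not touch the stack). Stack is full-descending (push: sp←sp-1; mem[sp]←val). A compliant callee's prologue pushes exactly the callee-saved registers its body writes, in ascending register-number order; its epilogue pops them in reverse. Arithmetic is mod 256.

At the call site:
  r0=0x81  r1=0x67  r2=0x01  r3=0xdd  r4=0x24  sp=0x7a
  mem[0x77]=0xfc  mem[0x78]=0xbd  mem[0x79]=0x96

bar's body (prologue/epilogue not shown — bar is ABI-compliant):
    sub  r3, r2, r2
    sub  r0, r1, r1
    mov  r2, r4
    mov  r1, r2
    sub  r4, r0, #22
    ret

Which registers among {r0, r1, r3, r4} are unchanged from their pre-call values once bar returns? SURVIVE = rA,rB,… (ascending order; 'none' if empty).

prologue: push r2 → mem[0x79]=0x01, sp=0x79
prologue: push r3 → mem[0x78]=0xdd, sp=0x78
prologue: push r4 → mem[0x77]=0x24, sp=0x77
body[0] sub  r3, r2, r2 → r3=0x00
body[1] sub  r0, r1, r1 → r0=0x00
body[2] mov  r2, r4 → r2=0x24
body[3] mov  r1, r2 → r1=0x24
body[4] sub  r4, r0, #22 → r4=0xea
epilogue: pop r4=0x24, sp=0x78
epilogue: pop r3=0xdd, sp=0x79
epilogue: pop r2=0x01, sp=0x7a
r0: caller-saved, written=True
r1: caller-saved, written=True
r3: callee-saved, written=True
r4: callee-saved, written=True

SURVIVE = r3,r4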